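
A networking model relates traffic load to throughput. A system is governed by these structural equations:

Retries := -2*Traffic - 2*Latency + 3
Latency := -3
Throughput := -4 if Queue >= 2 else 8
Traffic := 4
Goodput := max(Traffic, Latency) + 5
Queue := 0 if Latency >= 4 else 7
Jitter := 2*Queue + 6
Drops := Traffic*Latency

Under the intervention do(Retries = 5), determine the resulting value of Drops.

The intervention breaks the incoming arrows to Retries: Retries := -2*Traffic - 2*Latency + 3 no longer applies, and Retries = 5.
Since Drops is not a descendant of the intervened variable, it is unaffected.
Drops = Traffic*Latency  [with Traffic=4, Latency=-3]  = -12

-12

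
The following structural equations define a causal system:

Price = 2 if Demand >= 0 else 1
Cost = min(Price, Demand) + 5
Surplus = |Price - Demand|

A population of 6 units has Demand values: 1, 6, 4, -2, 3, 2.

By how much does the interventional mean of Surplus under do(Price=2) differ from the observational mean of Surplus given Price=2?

0.4

Under do(Price=2), Price's equation is replaced by Price=2 for every unit. Per-unit Surplus: 1, 4, 2, 4, 1, 0. Mean = 2.
Observing Price=2 restricts to units where Price's equation naturally yields 2: Demand ∈ {1, 6, 4, 3, 2}. In that subpopulation Surplus = 1, 4, 2, 1, 0, mean 1.6.
Difference = 2 − 1.6 = 0.4.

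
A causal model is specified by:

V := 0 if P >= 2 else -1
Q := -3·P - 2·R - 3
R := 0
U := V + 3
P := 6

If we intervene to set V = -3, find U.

0

do(V=-3) replaces the equation V := 0 if P >= 2 else -1 with the constant V = -3.
U = V + 3  [with V=-3]  = 0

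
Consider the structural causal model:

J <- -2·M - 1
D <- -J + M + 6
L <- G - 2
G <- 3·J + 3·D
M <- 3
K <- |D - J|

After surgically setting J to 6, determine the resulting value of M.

Under do(J=6), the mechanism J <- -2·M - 1 is discarded; J is fixed at 6.
M is not downstream of the intervention, so its value is determined by the original equations.

3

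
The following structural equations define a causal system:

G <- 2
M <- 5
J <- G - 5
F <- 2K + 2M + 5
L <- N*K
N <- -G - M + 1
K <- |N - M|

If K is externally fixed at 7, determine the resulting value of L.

Intervening sets K = 7 and removes its equation (K <- |N - M|).
N = -G - M + 1  [with G=2, M=5]  = -6
L = N*K  [with N=-6, K=7]  = -42

-42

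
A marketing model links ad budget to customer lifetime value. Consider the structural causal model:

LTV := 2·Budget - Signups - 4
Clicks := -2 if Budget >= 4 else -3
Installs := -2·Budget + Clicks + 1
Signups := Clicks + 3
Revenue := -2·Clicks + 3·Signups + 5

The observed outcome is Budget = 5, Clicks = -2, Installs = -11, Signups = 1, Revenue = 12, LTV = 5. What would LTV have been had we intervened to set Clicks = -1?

Under do(Clicks=-1), the mechanism Clicks := -2 if Budget >= 4 else -3 is discarded; Clicks is fixed at -1.
Signups = Clicks + 3  [with Clicks=-1]  = 2
LTV = 2·Budget - Signups - 4  [with Budget=5, Signups=2]  = 4

4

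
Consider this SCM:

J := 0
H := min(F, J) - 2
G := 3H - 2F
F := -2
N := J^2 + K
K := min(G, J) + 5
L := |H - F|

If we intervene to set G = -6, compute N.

-1

The intervention breaks the incoming arrows to G: G := 3H - 2F no longer applies, and G = -6.
K = min(G, J) + 5  [with G=-6, J=0]  = -1
N = J^2 + K  [with J=0, K=-1]  = -1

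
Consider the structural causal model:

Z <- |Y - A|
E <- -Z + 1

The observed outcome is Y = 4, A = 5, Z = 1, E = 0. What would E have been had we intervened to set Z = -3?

The intervention breaks the incoming arrows to Z: Z <- |Y - A| no longer applies, and Z = -3.
E = -Z + 1  [with Z=-3]  = 4

4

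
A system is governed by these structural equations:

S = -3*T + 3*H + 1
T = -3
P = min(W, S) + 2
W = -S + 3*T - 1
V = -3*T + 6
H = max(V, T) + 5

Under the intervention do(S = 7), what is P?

Under do(S=7), the mechanism S = -3*T + 3*H + 1 is discarded; S is fixed at 7.
W = -S + 3*T - 1  [with S=7, T=-3]  = -17
P = min(W, S) + 2  [with W=-17, S=7]  = -15

-15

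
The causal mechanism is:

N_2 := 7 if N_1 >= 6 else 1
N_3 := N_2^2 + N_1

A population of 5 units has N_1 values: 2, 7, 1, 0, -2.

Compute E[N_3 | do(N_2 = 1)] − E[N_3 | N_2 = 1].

Every unit gets N_2=1 under the intervention. N_3 values become 3, 8, 2, 1, -1; E[N_3|do(N_2=1)] = 2.6.
Conditioning on N_2=1 selects the 4 unit(s) with N_1 ∈ {2, 1, 0, -2}. Their N_3 values: 3, 2, 1, -1. Mean = 1.25.
Difference = 2.6 − 1.25 = 1.35.

1.35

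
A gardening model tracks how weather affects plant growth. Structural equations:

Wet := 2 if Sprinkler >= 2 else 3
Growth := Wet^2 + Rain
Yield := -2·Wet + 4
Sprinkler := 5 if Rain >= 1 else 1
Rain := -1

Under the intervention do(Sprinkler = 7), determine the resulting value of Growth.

Under do(Sprinkler=7), the mechanism Sprinkler := 5 if Rain >= 1 else 1 is discarded; Sprinkler is fixed at 7.
Wet = 2 if Sprinkler >= 2 else 3  [with Sprinkler=7]  = 2
Growth = Wet^2 + Rain  [with Wet=2, Rain=-1]  = 3

3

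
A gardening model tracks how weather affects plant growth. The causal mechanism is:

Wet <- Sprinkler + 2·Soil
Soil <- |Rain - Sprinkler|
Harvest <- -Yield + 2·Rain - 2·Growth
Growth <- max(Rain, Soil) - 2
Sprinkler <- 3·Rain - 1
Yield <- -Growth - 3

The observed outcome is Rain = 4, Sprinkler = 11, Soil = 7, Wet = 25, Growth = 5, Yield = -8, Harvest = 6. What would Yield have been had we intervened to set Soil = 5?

-6

The intervention breaks the incoming arrows to Soil: Soil <- |Rain - Sprinkler| no longer applies, and Soil = 5.
Growth = max(Rain, Soil) - 2  [with Rain=4, Soil=5]  = 3
Yield = -Growth - 3  [with Growth=3]  = -6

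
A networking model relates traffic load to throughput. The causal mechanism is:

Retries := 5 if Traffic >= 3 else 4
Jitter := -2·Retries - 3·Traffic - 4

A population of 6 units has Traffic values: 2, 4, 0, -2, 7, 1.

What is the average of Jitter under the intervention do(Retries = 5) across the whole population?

The intervention sets Retries=5 in all 6 units regardless of Traffic. Recomputing Jitter per unit gives -20, -26, -14, -8, -35, -17; average -20.

-20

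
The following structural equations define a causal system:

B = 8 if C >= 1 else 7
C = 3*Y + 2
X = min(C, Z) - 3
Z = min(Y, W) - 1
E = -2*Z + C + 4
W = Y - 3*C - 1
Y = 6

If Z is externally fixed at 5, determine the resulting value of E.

14

Under do(Z=5), the mechanism Z = min(Y, W) - 1 is discarded; Z is fixed at 5.
C = 3*Y + 2  [with Y=6]  = 20
E = -2*Z + C + 4  [with Z=5, C=20]  = 14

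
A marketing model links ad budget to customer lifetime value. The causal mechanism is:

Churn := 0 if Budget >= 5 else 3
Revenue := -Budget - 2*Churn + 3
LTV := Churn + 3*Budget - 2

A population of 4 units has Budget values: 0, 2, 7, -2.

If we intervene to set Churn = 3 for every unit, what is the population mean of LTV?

do(Churn=3) breaks Churn's dependence on Budget. With Churn=3 fixed, LTV across the units is 1, 7, 22, -5, mean 6.25.

6.25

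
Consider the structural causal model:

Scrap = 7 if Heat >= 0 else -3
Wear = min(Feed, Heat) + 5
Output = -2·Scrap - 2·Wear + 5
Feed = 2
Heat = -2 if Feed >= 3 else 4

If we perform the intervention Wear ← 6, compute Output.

do(Wear=6) replaces the equation Wear = min(Feed, Heat) + 5 with the constant Wear = 6.
Heat = -2 if Feed >= 3 else 4  [with Feed=2]  = 4
Scrap = 7 if Heat >= 0 else -3  [with Heat=4]  = 7
Output = -2·Scrap - 2·Wear + 5  [with Scrap=7, Wear=6]  = -21

-21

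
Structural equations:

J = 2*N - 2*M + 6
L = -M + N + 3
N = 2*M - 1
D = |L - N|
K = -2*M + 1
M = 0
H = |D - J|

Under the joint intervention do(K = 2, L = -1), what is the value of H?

Under do(K = 2, L = -1), each intervened variable's structural equation is replaced by its fixed value.
N = 2*M - 1  [with M=0]  = -1
J = 2*N - 2*M + 6  [with N=-1, M=0]  = 4
D = |L - N|  [with L=-1, N=-1]  = 0
H = |D - J|  [with D=0, J=4]  = 4

4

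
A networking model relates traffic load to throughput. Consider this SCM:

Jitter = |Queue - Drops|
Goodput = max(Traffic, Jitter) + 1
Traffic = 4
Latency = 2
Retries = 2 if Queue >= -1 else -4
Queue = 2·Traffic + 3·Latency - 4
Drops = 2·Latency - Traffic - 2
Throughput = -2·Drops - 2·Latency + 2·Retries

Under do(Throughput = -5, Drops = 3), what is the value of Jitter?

7

Setting Throughput = -5, Drops = 3 by intervention discards those variables' equations.
Queue = 2·Traffic + 3·Latency - 4  [with Traffic=4, Latency=2]  = 10
Jitter = |Queue - Drops|  [with Queue=10, Drops=3]  = 7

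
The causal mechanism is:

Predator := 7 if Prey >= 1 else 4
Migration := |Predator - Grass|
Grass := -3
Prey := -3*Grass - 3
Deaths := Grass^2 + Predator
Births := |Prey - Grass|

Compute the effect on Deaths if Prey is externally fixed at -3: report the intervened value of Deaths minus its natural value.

-3

do(Prey=-3) replaces the equation Prey := -3*Grass - 3 with the constant Prey = -3.
Predator = 7 if Prey >= 1 else 4  [with Prey=-3]  = 4
Deaths = Grass^2 + Predator  [with Grass=-3, Predator=4]  = 13
Without intervention: Prey = -3*Grass - 3  [with Grass=-3]  = 6; Predator = 7 if Prey >= 1 else 4  [with Prey=6]  = 7; Deaths = Grass^2 + Predator  [with Grass=-3, Predator=7]  = 16.
Change = 13 − 16 = -3.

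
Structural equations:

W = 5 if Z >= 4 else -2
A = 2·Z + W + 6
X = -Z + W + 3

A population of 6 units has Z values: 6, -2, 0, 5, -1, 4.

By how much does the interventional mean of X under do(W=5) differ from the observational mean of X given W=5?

3

do(W=5) breaks W's dependence on Z. With W=5 fixed, X across the units is 2, 10, 8, 3, 9, 4, mean 6.
E[X|W=5] averages over only the 3 units with W=5 (Z = 6, 5, 4): X = 2, 3, 4, mean 3.
Difference = 6 − 3 = 3.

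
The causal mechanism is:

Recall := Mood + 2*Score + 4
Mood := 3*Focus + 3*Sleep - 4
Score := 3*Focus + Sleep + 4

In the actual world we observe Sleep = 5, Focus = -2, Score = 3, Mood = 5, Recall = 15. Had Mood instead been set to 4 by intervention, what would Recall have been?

Intervening sets Mood = 4 and removes its equation (Mood := 3*Focus + 3*Sleep - 4).
Score = 3*Focus + Sleep + 4  [with Focus=-2, Sleep=5]  = 3
Recall = Mood + 2*Score + 4  [with Mood=4, Score=3]  = 14

14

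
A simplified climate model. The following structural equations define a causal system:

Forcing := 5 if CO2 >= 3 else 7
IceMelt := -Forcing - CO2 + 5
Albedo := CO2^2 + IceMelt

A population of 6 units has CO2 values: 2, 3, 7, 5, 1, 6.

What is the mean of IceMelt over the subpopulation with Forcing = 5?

E[IceMelt|Forcing=5] averages over only the 4 units with Forcing=5 (CO2 = 3, 7, 5, 6): IceMelt = -3, -7, -5, -6, mean -5.25.

-5.25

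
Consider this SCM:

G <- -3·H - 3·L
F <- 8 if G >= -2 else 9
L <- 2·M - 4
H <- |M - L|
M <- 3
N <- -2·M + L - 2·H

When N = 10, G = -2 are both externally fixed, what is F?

The joint intervention fixes N = 10, G = -2, removing each variable's own equation.
F = 8 if G >= -2 else 9  [with G=-2]  = 8

8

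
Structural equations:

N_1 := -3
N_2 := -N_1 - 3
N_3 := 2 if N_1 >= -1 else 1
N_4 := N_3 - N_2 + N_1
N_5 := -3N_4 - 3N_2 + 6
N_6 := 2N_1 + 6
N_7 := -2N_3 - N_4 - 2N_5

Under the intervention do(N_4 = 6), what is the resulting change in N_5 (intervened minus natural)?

-24

Intervening sets N_4 = 6 and removes its equation (N_4 := N_3 - N_2 + N_1).
N_2 = -N_1 - 3  [with N_1=-3]  = 0
N_5 = -3N_4 - 3N_2 + 6  [with N_4=6, N_2=0]  = -12
Without intervention: N_2 = -N_1 - 3  [with N_1=-3]  = 0; N_3 = 2 if N_1 >= -1 else 1  [with N_1=-3]  = 1; N_4 = N_3 - N_2 + N_1  [with N_3=1, N_2=0, N_1=-3]  = -2; N_5 = -3N_4 - 3N_2 + 6  [with N_4=-2, N_2=0]  = 12.
Change = -12 − 12 = -24.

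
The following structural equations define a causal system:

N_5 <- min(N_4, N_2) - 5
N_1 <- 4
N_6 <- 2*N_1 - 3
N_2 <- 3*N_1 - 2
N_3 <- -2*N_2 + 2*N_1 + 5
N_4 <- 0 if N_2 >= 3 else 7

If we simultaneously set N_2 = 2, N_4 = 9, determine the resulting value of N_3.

The joint intervention fixes N_2 = 2, N_4 = 9, removing each variable's own equation.
N_3 = -2*N_2 + 2*N_1 + 5  [with N_2=2, N_1=4]  = 9

9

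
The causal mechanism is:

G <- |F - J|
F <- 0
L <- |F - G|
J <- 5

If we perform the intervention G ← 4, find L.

The intervention breaks the incoming arrows to G: G <- |F - J| no longer applies, and G = 4.
L = |F - G|  [with F=0, G=4]  = 4

4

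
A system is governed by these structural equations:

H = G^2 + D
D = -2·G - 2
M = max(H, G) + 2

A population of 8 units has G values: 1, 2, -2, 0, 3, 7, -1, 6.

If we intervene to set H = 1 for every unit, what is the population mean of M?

Every unit gets H=1 under the intervention. M values become 3, 4, 3, 3, 5, 9, 3, 8; E[M|do(H=1)] = 4.75.

4.75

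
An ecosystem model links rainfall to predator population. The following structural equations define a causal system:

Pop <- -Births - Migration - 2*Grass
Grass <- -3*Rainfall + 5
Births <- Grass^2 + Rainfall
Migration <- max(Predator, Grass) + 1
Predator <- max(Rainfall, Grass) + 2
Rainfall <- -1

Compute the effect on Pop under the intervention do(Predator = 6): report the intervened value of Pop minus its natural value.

2

The intervention breaks the incoming arrows to Predator: Predator <- max(Rainfall, Grass) + 2 no longer applies, and Predator = 6.
Grass = -3*Rainfall + 5  [with Rainfall=-1]  = 8
Births = Grass^2 + Rainfall  [with Grass=8, Rainfall=-1]  = 63
Migration = max(Predator, Grass) + 1  [with Predator=6, Grass=8]  = 9
Pop = -Births - Migration - 2*Grass  [with Births=63, Migration=9, Grass=8]  = -88
Without intervention: Grass = -3*Rainfall + 5  [with Rainfall=-1]  = 8; Predator = max(Rainfall, Grass) + 2  [with Rainfall=-1, Grass=8]  = 10; Births = Grass^2 + Rainfall  [with Grass=8, Rainfall=-1]  = 63; Migration = max(Predator, Grass) + 1  [with Predator=10, Grass=8]  = 11; Pop = -Births - Migration - 2*Grass  [with Births=63, Migration=11, Grass=8]  = -90.
Change = -88 − (-90) = 2.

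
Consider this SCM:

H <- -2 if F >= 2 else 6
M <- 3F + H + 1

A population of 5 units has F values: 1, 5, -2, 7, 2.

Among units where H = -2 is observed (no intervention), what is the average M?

Observing H=-2 restricts to units where H's equation naturally yields -2: F ∈ {5, 7, 2}. In that subpopulation M = 14, 20, 5, mean 13.

13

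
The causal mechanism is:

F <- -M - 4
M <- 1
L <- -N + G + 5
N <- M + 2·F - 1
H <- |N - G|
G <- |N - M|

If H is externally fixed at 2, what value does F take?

-5

Under do(H=2), the mechanism H <- |N - G| is discarded; H is fixed at 2.
No directed path runs from H to F, so F keeps its natural value.
F = -M - 4  [with M=1]  = -5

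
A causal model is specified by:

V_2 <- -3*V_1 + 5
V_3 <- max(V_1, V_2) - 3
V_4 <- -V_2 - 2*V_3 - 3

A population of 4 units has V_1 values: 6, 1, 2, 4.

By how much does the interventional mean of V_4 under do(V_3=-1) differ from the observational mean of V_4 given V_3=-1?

do(V_3=-1) breaks V_3's dependence on V_1. With V_3=-1 fixed, V_4 across the units is 12, -3, 0, 6, mean 3.75.
Conditioning on V_3=-1 selects the 2 unit(s) with V_1 ∈ {1, 2}. Their V_4 values: -3, 0. Mean = -1.5.
Difference = 3.75 − (-1.5) = 5.25.

5.25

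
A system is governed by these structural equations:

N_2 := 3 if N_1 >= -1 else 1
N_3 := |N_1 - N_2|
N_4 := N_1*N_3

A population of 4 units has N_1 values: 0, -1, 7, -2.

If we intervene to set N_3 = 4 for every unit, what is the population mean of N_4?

4

Every unit gets N_3=4 under the intervention. N_4 values become 0, -4, 28, -8; E[N_4|do(N_3=4)] = 4.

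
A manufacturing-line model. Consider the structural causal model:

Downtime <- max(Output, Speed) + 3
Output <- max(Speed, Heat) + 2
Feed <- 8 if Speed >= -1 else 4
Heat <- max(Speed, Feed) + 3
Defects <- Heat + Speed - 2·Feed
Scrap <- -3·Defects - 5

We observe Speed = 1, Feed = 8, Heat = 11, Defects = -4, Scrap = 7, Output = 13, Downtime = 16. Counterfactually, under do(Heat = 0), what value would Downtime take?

6

The intervention breaks the incoming arrows to Heat: Heat <- max(Speed, Feed) + 3 no longer applies, and Heat = 0.
Output = max(Speed, Heat) + 2  [with Speed=1, Heat=0]  = 3
Downtime = max(Output, Speed) + 3  [with Output=3, Speed=1]  = 6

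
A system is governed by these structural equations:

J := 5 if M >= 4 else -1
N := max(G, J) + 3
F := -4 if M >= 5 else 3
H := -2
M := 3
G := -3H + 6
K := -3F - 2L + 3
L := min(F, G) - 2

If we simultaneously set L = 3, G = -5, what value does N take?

2

Under do(L = 3, G = -5), each intervened variable's structural equation is replaced by its fixed value.
J = 5 if M >= 4 else -1  [with M=3]  = -1
N = max(G, J) + 3  [with G=-5, J=-1]  = 2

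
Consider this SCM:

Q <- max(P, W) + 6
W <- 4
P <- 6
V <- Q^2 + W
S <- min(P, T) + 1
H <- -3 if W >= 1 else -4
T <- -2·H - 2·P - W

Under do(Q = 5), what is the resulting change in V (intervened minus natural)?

-119

Under do(Q=5), the mechanism Q <- max(P, W) + 6 is discarded; Q is fixed at 5.
V = Q^2 + W  [with Q=5, W=4]  = 29
Without intervention: Q = max(P, W) + 6  [with P=6, W=4]  = 12; V = Q^2 + W  [with Q=12, W=4]  = 148.
Change = 29 − 148 = -119.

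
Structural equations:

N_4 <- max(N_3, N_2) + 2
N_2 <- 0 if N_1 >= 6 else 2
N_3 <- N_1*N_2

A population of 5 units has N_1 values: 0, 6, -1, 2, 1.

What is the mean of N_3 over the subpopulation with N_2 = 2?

1

Observing N_2=2 restricts to units where N_2's equation naturally yields 2: N_1 ∈ {0, -1, 2, 1}. In that subpopulation N_3 = 0, -2, 4, 2, mean 1.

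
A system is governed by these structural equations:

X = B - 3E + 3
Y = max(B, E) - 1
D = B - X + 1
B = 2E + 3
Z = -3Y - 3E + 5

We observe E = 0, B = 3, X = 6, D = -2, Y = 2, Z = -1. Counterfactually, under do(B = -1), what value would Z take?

8

Under do(B=-1), the mechanism B = 2E + 3 is discarded; B is fixed at -1.
Y = max(B, E) - 1  [with B=-1, E=0]  = -1
Z = -3Y - 3E + 5  [with Y=-1, E=0]  = 8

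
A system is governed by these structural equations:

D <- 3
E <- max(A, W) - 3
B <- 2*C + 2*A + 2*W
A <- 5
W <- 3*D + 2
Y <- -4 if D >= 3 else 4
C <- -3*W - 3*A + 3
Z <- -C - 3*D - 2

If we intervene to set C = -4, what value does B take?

24

do(C=-4) replaces the equation C <- -3*W - 3*A + 3 with the constant C = -4.
W = 3*D + 2  [with D=3]  = 11
B = 2*C + 2*A + 2*W  [with C=-4, A=5, W=11]  = 24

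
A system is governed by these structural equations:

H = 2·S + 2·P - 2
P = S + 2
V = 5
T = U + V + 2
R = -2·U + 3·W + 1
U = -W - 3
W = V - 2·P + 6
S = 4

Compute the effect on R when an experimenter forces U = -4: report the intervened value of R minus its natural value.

do(U=-4) replaces the equation U = -W - 3 with the constant U = -4.
P = S + 2  [with S=4]  = 6
W = V - 2·P + 6  [with V=5, P=6]  = -1
R = -2·U + 3·W + 1  [with U=-4, W=-1]  = 6
Without intervention: P = S + 2  [with S=4]  = 6; W = V - 2·P + 6  [with V=5, P=6]  = -1; U = -W - 3  [with W=-1]  = -2; R = -2·U + 3·W + 1  [with U=-2, W=-1]  = 2.
Change = 6 − 2 = 4.

4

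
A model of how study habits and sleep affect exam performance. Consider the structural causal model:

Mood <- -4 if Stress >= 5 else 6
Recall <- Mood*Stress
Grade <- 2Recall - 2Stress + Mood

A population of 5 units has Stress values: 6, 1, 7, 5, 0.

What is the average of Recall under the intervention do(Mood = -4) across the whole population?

-15.2

Every unit gets Mood=-4 under the intervention. Recall values become -24, -4, -28, -20, 0; E[Recall|do(Mood=-4)] = -15.2.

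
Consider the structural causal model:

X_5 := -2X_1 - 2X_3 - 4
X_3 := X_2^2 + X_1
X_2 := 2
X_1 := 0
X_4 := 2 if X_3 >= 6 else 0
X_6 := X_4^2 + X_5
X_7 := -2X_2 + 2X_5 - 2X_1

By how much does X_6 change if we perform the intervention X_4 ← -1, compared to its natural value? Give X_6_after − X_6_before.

Under do(X_4=-1), the mechanism X_4 := 2 if X_3 >= 6 else 0 is discarded; X_4 is fixed at -1.
X_3 = X_2^2 + X_1  [with X_2=2, X_1=0]  = 4
X_5 = -2X_1 - 2X_3 - 4  [with X_1=0, X_3=4]  = -12
X_6 = X_4^2 + X_5  [with X_4=-1, X_5=-12]  = -11
Without intervention: X_3 = X_2^2 + X_1  [with X_2=2, X_1=0]  = 4; X_4 = 2 if X_3 >= 6 else 0  [with X_3=4]  = 0; X_5 = -2X_1 - 2X_3 - 4  [with X_1=0, X_3=4]  = -12; X_6 = X_4^2 + X_5  [with X_4=0, X_5=-12]  = -12.
Change = -11 − (-12) = 1.

1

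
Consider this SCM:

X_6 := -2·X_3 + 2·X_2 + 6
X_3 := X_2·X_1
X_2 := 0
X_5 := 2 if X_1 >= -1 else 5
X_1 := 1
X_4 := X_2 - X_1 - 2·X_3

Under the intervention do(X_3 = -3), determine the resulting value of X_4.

5

The intervention breaks the incoming arrows to X_3: X_3 := X_2·X_1 no longer applies, and X_3 = -3.
X_4 = X_2 - X_1 - 2·X_3  [with X_2=0, X_1=1, X_3=-3]  = 5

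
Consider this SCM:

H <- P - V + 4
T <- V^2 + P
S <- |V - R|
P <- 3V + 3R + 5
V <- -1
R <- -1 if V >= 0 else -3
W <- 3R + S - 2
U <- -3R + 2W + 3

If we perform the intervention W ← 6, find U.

do(W=6) replaces the equation W <- 3R + S - 2 with the constant W = 6.
R = -1 if V >= 0 else -3  [with V=-1]  = -3
U = -3R + 2W + 3  [with R=-3, W=6]  = 24

24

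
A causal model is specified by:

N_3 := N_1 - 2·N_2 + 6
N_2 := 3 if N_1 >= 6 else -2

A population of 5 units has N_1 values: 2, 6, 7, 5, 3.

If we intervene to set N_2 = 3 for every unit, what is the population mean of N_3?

4.6

Every unit gets N_2=3 under the intervention. N_3 values become 2, 6, 7, 5, 3; E[N_3|do(N_2=3)] = 4.6.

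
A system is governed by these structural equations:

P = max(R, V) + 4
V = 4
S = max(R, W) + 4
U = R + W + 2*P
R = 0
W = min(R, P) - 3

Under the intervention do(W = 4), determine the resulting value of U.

20

Under do(W=4), the mechanism W = min(R, P) - 3 is discarded; W is fixed at 4.
P = max(R, V) + 4  [with R=0, V=4]  = 8
U = R + W + 2*P  [with R=0, W=4, P=8]  = 20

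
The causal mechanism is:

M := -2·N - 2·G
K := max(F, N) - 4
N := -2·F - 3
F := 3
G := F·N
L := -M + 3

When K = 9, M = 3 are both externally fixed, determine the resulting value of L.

The joint intervention fixes K = 9, M = 3, removing each variable's own equation.
L = -M + 3  [with M=3]  = 0

0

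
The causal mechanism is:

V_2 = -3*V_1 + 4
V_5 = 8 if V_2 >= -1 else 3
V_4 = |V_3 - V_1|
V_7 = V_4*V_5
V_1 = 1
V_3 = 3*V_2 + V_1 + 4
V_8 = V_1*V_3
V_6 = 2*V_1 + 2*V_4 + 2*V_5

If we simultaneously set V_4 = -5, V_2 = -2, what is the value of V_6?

The joint intervention fixes V_4 = -5, V_2 = -2, removing each variable's own equation.
V_5 = 8 if V_2 >= -1 else 3  [with V_2=-2]  = 3
V_6 = 2*V_1 + 2*V_4 + 2*V_5  [with V_1=1, V_4=-5, V_5=3]  = -2

-2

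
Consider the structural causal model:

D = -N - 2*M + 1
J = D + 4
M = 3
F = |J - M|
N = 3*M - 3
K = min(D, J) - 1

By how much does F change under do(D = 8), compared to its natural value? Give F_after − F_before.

-1

The intervention breaks the incoming arrows to D: D = -N - 2*M + 1 no longer applies, and D = 8.
J = D + 4  [with D=8]  = 12
F = |J - M|  [with J=12, M=3]  = 9
Without intervention: N = 3*M - 3  [with M=3]  = 6; D = -N - 2*M + 1  [with N=6, M=3]  = -11; J = D + 4  [with D=-11]  = -7; F = |J - M|  [with J=-7, M=3]  = 10.
Change = 9 − 10 = -1.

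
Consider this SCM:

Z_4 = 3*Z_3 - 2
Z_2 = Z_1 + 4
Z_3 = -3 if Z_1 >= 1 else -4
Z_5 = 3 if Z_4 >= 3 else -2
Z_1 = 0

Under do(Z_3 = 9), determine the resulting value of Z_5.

do(Z_3=9) replaces the equation Z_3 = -3 if Z_1 >= 1 else -4 with the constant Z_3 = 9.
Z_4 = 3*Z_3 - 2  [with Z_3=9]  = 25
Z_5 = 3 if Z_4 >= 3 else -2  [with Z_4=25]  = 3

3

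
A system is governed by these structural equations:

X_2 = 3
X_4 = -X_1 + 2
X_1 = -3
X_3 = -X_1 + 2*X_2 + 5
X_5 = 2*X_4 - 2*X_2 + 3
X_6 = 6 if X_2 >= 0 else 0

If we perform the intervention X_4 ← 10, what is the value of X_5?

17

Intervening sets X_4 = 10 and removes its equation (X_4 = -X_1 + 2).
X_5 = 2*X_4 - 2*X_2 + 3  [with X_4=10, X_2=3]  = 17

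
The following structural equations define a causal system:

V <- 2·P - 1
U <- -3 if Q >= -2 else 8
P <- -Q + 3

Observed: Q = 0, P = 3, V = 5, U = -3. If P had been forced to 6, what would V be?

The intervention breaks the incoming arrows to P: P <- -Q + 3 no longer applies, and P = 6.
V = 2·P - 1  [with P=6]  = 11

11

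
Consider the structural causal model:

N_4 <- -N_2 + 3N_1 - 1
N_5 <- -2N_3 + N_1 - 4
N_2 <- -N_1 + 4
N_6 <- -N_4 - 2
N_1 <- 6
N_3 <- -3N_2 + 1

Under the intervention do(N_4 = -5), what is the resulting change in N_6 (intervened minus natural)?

Under do(N_4=-5), the mechanism N_4 <- -N_2 + 3N_1 - 1 is discarded; N_4 is fixed at -5.
N_6 = -N_4 - 2  [with N_4=-5]  = 3
Without intervention: N_2 = -N_1 + 4  [with N_1=6]  = -2; N_4 = -N_2 + 3N_1 - 1  [with N_2=-2, N_1=6]  = 19; N_6 = -N_4 - 2  [with N_4=19]  = -21.
Change = 3 − (-21) = 24.

24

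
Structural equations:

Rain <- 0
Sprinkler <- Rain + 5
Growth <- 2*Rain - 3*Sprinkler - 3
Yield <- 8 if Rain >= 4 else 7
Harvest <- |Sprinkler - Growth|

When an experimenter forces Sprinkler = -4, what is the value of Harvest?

13

do(Sprinkler=-4) replaces the equation Sprinkler <- Rain + 5 with the constant Sprinkler = -4.
Growth = 2*Rain - 3*Sprinkler - 3  [with Rain=0, Sprinkler=-4]  = 9
Harvest = |Sprinkler - Growth|  [with Sprinkler=-4, Growth=9]  = 13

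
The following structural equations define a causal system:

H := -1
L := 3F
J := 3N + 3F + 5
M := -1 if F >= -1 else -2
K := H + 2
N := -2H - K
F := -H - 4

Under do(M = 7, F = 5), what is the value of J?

23

Under do(M = 7, F = 5), each intervened variable's structural equation is replaced by its fixed value.
K = H + 2  [with H=-1]  = 1
N = -2H - K  [with H=-1, K=1]  = 1
J = 3N + 3F + 5  [with N=1, F=5]  = 23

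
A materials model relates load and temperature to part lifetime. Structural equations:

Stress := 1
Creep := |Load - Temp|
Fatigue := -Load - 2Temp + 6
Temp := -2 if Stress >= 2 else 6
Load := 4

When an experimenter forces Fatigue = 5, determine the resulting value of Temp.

6

do(Fatigue=5) replaces the equation Fatigue := -Load - 2Temp + 6 with the constant Fatigue = 5.
Temp is not downstream of the intervention, so its value is determined by the original equations.
Temp = -2 if Stress >= 2 else 6  [with Stress=1]  = 6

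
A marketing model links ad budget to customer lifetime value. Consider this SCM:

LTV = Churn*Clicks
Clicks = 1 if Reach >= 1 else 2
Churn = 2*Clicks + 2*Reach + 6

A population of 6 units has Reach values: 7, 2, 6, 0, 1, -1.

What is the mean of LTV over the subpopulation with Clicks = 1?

16

Conditioning on Clicks=1 selects the 4 unit(s) with Reach ∈ {7, 2, 6, 1}. Their LTV values: 22, 12, 20, 10. Mean = 16.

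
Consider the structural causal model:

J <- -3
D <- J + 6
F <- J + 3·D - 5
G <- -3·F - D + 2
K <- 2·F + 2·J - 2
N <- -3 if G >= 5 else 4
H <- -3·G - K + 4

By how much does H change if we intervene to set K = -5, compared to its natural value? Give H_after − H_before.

Under do(K=-5), the mechanism K <- 2·F + 2·J - 2 is discarded; K is fixed at -5.
D = J + 6  [with J=-3]  = 3
F = J + 3·D - 5  [with J=-3, D=3]  = 1
G = -3·F - D + 2  [with F=1, D=3]  = -4
H = -3·G - K + 4  [with G=-4, K=-5]  = 21
Without intervention: D = J + 6  [with J=-3]  = 3; F = J + 3·D - 5  [with J=-3, D=3]  = 1; G = -3·F - D + 2  [with F=1, D=3]  = -4; K = 2·F + 2·J - 2  [with F=1, J=-3]  = -6; H = -3·G - K + 4  [with G=-4, K=-6]  = 22.
Change = 21 − 22 = -1.

-1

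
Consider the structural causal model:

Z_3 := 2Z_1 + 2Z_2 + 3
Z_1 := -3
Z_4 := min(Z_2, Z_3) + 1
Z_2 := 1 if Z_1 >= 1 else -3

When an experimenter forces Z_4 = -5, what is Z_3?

Under do(Z_4=-5), the mechanism Z_4 := min(Z_2, Z_3) + 1 is discarded; Z_4 is fixed at -5.
Since Z_3 is not a descendant of the intervened variable, it is unaffected.
Z_2 = 1 if Z_1 >= 1 else -3  [with Z_1=-3]  = -3
Z_3 = 2Z_1 + 2Z_2 + 3  [with Z_1=-3, Z_2=-3]  = -9

-9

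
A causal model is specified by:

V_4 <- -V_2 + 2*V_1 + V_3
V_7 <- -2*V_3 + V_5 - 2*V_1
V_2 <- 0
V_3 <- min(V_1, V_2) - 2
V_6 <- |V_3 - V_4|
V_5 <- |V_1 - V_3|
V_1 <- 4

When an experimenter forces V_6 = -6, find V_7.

2

Intervening sets V_6 = -6 and removes its equation (V_6 <- |V_3 - V_4|).
No directed path runs from V_6 to V_7, so V_7 keeps its natural value.
V_3 = min(V_1, V_2) - 2  [with V_1=4, V_2=0]  = -2
V_5 = |V_1 - V_3|  [with V_1=4, V_3=-2]  = 6
V_7 = -2*V_3 + V_5 - 2*V_1  [with V_3=-2, V_5=6, V_1=4]  = 2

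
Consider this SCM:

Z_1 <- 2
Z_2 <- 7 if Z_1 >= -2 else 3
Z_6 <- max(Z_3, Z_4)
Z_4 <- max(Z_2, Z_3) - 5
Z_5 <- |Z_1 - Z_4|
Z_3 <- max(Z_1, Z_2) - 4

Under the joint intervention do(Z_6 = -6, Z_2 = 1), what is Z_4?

-4

Under do(Z_6 = -6, Z_2 = 1), each intervened variable's structural equation is replaced by its fixed value.
Z_3 = max(Z_1, Z_2) - 4  [with Z_1=2, Z_2=1]  = -2
Z_4 = max(Z_2, Z_3) - 5  [with Z_2=1, Z_3=-2]  = -4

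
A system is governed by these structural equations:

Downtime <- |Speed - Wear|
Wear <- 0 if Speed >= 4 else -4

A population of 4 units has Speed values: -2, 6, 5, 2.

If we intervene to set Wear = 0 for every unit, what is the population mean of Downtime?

3.75

The intervention sets Wear=0 in all 4 units regardless of Speed. Recomputing Downtime per unit gives 2, 6, 5, 2; average 3.75.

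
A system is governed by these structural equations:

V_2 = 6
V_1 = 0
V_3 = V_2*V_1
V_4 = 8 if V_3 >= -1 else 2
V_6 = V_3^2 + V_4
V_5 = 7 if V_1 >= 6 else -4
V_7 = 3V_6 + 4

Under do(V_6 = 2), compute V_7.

10

Intervening sets V_6 = 2 and removes its equation (V_6 = V_3^2 + V_4).
V_7 = 3V_6 + 4  [with V_6=2]  = 10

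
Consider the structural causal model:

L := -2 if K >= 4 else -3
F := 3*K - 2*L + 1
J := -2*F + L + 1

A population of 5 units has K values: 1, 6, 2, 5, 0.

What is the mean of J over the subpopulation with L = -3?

Conditioning on L=-3 selects the 3 unit(s) with K ∈ {1, 2, 0}. Their J values: -22, -28, -16. Mean = -22.

-22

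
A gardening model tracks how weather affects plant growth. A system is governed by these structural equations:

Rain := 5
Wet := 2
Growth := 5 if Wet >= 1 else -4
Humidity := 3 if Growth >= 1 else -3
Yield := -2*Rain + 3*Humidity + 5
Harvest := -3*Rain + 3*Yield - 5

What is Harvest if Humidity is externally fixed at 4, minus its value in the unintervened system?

9

Under do(Humidity=4), the mechanism Humidity := 3 if Growth >= 1 else -3 is discarded; Humidity is fixed at 4.
Yield = -2*Rain + 3*Humidity + 5  [with Rain=5, Humidity=4]  = 7
Harvest = -3*Rain + 3*Yield - 5  [with Rain=5, Yield=7]  = 1
Without intervention: Growth = 5 if Wet >= 1 else -4  [with Wet=2]  = 5; Humidity = 3 if Growth >= 1 else -3  [with Growth=5]  = 3; Yield = -2*Rain + 3*Humidity + 5  [with Rain=5, Humidity=3]  = 4; Harvest = -3*Rain + 3*Yield - 5  [with Rain=5, Yield=4]  = -8.
Change = 1 − (-8) = 9.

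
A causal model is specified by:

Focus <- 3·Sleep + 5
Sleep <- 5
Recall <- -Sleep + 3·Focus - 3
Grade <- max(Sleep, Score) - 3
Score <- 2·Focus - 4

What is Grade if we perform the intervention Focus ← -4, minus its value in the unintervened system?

do(Focus=-4) replaces the equation Focus <- 3·Sleep + 5 with the constant Focus = -4.
Score = 2·Focus - 4  [with Focus=-4]  = -12
Grade = max(Sleep, Score) - 3  [with Sleep=5, Score=-12]  = 2
Without intervention: Focus = 3·Sleep + 5  [with Sleep=5]  = 20; Score = 2·Focus - 4  [with Focus=20]  = 36; Grade = max(Sleep, Score) - 3  [with Sleep=5, Score=36]  = 33.
Change = 2 − 33 = -31.

-31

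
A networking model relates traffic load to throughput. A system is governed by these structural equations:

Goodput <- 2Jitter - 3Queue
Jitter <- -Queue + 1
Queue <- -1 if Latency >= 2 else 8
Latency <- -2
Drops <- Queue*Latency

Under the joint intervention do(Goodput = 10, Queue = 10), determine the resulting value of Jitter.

-9

Setting Goodput = 10, Queue = 10 by intervention discards those variables' equations.
Jitter = -Queue + 1  [with Queue=10]  = -9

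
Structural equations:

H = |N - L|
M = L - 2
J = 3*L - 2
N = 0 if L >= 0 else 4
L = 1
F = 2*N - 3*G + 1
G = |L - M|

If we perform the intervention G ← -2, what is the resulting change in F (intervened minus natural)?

Under do(G=-2), the mechanism G = |L - M| is discarded; G is fixed at -2.
N = 0 if L >= 0 else 4  [with L=1]  = 0
F = 2*N - 3*G + 1  [with N=0, G=-2]  = 7
Without intervention: M = L - 2  [with L=1]  = -1; N = 0 if L >= 0 else 4  [with L=1]  = 0; G = |L - M|  [with L=1, M=-1]  = 2; F = 2*N - 3*G + 1  [with N=0, G=2]  = -5.
Change = 7 − (-5) = 12.

12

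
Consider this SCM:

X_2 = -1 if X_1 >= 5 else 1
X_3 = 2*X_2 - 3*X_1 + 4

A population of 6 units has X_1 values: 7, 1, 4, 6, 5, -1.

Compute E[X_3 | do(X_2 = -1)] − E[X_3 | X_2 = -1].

The intervention sets X_2=-1 in all 6 units regardless of X_1. Recomputing X_3 per unit gives -19, -1, -10, -16, -13, 5; average -9.
Conditioning on X_2=-1 selects the 3 unit(s) with X_1 ∈ {7, 6, 5}. Their X_3 values: -19, -16, -13. Mean = -16.
Difference = -9 − (-16) = 7.

7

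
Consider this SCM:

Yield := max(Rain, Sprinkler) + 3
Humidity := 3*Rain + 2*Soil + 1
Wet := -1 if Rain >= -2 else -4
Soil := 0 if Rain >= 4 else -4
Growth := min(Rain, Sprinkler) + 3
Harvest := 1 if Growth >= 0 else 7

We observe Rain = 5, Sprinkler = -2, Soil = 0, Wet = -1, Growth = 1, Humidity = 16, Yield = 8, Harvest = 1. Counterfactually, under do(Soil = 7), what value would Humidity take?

The intervention breaks the incoming arrows to Soil: Soil := 0 if Rain >= 4 else -4 no longer applies, and Soil = 7.
Humidity = 3*Rain + 2*Soil + 1  [with Rain=5, Soil=7]  = 30

30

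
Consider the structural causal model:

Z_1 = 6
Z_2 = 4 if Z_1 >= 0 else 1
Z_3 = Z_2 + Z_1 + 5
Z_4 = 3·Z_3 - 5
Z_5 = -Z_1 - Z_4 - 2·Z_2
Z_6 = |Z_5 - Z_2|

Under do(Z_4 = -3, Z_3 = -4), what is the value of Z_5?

The joint intervention fixes Z_4 = -3, Z_3 = -4, removing each variable's own equation.
Z_2 = 4 if Z_1 >= 0 else 1  [with Z_1=6]  = 4
Z_5 = -Z_1 - Z_4 - 2·Z_2  [with Z_1=6, Z_4=-3, Z_2=4]  = -11

-11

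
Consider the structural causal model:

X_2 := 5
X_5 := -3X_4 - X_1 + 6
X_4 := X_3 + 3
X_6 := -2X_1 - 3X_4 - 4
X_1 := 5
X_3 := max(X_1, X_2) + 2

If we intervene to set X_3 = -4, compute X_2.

5

Under do(X_3=-4), the mechanism X_3 := max(X_1, X_2) + 2 is discarded; X_3 is fixed at -4.
Since X_2 is not a descendant of the intervened variable, it is unaffected.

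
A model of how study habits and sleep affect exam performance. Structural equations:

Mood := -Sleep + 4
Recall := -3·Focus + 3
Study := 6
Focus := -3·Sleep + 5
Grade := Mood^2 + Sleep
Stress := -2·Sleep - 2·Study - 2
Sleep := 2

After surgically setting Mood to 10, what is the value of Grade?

Under do(Mood=10), the mechanism Mood := -Sleep + 4 is discarded; Mood is fixed at 10.
Grade = Mood^2 + Sleep  [with Mood=10, Sleep=2]  = 102

102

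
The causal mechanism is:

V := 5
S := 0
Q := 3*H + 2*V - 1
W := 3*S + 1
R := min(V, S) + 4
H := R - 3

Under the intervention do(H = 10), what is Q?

39

The intervention breaks the incoming arrows to H: H := R - 3 no longer applies, and H = 10.
Q = 3*H + 2*V - 1  [with H=10, V=5]  = 39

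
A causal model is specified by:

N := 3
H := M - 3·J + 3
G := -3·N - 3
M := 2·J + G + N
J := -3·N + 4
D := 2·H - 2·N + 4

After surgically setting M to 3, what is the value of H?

Intervening sets M = 3 and removes its equation (M := 2·J + G + N).
J = -3·N + 4  [with N=3]  = -5
H = M - 3·J + 3  [with M=3, J=-5]  = 21

21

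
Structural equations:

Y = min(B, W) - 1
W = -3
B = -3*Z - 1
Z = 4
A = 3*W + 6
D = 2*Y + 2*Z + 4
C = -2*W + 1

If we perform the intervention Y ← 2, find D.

16

Under do(Y=2), the mechanism Y = min(B, W) - 1 is discarded; Y is fixed at 2.
D = 2*Y + 2*Z + 4  [with Y=2, Z=4]  = 16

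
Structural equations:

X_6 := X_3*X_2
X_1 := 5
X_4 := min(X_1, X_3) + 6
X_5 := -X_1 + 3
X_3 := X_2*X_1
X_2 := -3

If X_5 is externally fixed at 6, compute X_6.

45

The intervention breaks the incoming arrows to X_5: X_5 := -X_1 + 3 no longer applies, and X_5 = 6.
Since X_6 is not a descendant of the intervened variable, it is unaffected.
X_3 = X_2*X_1  [with X_2=-3, X_1=5]  = -15
X_6 = X_3*X_2  [with X_3=-15, X_2=-3]  = 45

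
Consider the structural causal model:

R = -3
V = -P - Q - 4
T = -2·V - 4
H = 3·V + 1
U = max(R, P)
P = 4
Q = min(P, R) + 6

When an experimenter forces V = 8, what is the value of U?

Intervening sets V = 8 and removes its equation (V = -P - Q - 4).
No directed path runs from V to U, so U keeps its natural value.
U = max(R, P)  [with R=-3, P=4]  = 4

4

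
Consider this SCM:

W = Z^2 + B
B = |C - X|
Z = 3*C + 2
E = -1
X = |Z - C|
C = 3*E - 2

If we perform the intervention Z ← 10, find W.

The intervention breaks the incoming arrows to Z: Z = 3*C + 2 no longer applies, and Z = 10.
C = 3*E - 2  [with E=-1]  = -5
X = |Z - C|  [with Z=10, C=-5]  = 15
B = |C - X|  [with C=-5, X=15]  = 20
W = Z^2 + B  [with Z=10, B=20]  = 120

120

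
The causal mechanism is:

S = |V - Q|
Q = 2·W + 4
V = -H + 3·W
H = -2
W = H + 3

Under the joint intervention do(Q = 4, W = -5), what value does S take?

17

The joint intervention fixes Q = 4, W = -5, removing each variable's own equation.
V = -H + 3·W  [with H=-2, W=-5]  = -13
S = |V - Q|  [with V=-13, Q=4]  = 17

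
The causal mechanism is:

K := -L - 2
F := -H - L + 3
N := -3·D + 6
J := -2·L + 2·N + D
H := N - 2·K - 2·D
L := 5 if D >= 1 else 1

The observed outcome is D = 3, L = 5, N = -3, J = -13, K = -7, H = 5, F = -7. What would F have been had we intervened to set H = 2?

Intervening sets H = 2 and removes its equation (H := N - 2·K - 2·D).
L = 5 if D >= 1 else 1  [with D=3]  = 5
F = -H - L + 3  [with H=2, L=5]  = -4

-4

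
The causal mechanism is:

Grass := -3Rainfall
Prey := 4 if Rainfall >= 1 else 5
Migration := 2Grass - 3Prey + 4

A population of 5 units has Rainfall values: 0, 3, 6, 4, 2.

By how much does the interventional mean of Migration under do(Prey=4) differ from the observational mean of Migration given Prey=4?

4.5

The intervention sets Prey=4 in all 5 units regardless of Rainfall. Recomputing Migration per unit gives -8, -26, -44, -32, -20; average -26.
E[Migration|Prey=4] averages over only the 4 units with Prey=4 (Rainfall = 3, 6, 4, 2): Migration = -26, -44, -32, -20, mean -30.5.
Difference = -26 − (-30.5) = 4.5.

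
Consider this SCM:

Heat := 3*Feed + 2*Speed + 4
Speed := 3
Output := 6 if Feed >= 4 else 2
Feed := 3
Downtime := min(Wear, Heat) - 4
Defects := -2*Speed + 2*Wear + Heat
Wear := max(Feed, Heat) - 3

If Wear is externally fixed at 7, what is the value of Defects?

Intervening sets Wear = 7 and removes its equation (Wear := max(Feed, Heat) - 3).
Heat = 3*Feed + 2*Speed + 4  [with Feed=3, Speed=3]  = 19
Defects = -2*Speed + 2*Wear + Heat  [with Speed=3, Wear=7, Heat=19]  = 27

27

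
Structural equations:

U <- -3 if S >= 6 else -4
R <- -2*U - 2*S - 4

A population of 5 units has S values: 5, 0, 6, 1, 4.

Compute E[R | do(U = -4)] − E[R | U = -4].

Every unit gets U=-4 under the intervention. R values become -6, 4, -8, 2, -4; E[R|do(U=-4)] = -2.4.
Conditioning on U=-4 selects the 4 unit(s) with S ∈ {5, 0, 1, 4}. Their R values: -6, 4, 2, -4. Mean = -1.
Difference = -2.4 − (-1) = -1.4.

-1.4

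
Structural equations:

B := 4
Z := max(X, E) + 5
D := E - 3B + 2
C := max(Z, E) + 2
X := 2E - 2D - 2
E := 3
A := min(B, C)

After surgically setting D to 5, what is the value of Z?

do(D=5) replaces the equation D := E - 3B + 2 with the constant D = 5.
X = 2E - 2D - 2  [with E=3, D=5]  = -6
Z = max(X, E) + 5  [with X=-6, E=3]  = 8

8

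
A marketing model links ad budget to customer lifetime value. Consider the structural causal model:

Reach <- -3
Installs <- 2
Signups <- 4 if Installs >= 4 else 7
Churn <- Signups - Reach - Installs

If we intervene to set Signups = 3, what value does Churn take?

The intervention breaks the incoming arrows to Signups: Signups <- 4 if Installs >= 4 else 7 no longer applies, and Signups = 3.
Churn = Signups - Reach - Installs  [with Signups=3, Reach=-3, Installs=2]  = 4

4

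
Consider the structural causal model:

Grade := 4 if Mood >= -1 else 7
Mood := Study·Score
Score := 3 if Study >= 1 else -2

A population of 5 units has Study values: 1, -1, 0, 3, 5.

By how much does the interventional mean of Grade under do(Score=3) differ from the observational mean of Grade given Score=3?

0.6

The intervention sets Score=3 in all 5 units regardless of Study. Recomputing Grade per unit gives 4, 7, 4, 4, 4; average 4.6.
Observing Score=3 restricts to units where Score's equation naturally yields 3: Study ∈ {1, 3, 5}. In that subpopulation Grade = 4, 4, 4, mean 4.
Difference = 4.6 − 4 = 0.6.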